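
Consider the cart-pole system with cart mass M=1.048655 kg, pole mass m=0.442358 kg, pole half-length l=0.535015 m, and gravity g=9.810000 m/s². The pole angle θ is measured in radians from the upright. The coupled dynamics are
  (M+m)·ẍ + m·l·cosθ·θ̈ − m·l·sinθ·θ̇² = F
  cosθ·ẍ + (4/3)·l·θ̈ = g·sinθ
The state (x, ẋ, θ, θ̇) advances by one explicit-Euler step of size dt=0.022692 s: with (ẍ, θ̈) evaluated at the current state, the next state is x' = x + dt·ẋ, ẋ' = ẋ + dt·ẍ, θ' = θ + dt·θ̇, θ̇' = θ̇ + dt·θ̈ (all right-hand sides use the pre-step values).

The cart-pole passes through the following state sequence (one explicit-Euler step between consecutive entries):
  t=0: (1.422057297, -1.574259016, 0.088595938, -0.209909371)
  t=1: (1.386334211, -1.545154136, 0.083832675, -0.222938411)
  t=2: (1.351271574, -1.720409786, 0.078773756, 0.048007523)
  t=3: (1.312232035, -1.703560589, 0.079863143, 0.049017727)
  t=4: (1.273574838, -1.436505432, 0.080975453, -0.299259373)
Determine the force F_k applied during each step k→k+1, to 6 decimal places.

F_0 = 1.776104 N
F_1 = -8.700499 N
F_2 = 1.117563 N
F_3 = 13.926419 N

step 0→1:
  ẍ = (ẋ'−ẋ)/dt = (-1.545154136−-1.574259016)/0.022692 = 1.282605
  θ̈ = (θ̇'−θ̇)/dt = (-0.222938411−-0.209909371)/0.022692 = -0.574169
  sinθ=0.088480, cosθ=0.996078
  F = (M+m)·ẍ + m·l·cosθ·θ̈ − m·l·sinθ·θ̇² = 1.912381 + -0.135355 − 0.000923 = 1.776104
step 1→2:
  ẍ = (ẋ'−ẋ)/dt = (-1.720409786−-1.545154136)/0.022692 = -7.723235
  θ̈ = (θ̇'−θ̇)/dt = (0.048007523−-0.222938411)/0.022692 = 11.940152
  sinθ=0.083735, cosθ=0.996488
  F = (M+m)·ẍ + m·l·cosθ·θ̈ − m·l·sinθ·θ̇² = -11.515444 + 2.815930 − 0.000985 = -8.700499
step 2→3:
  ẍ = (ẋ'−ẋ)/dt = (-1.703560589−-1.720409786)/0.022692 = 0.742517
  θ̈ = (θ̇'−θ̇)/dt = (0.049017727−0.048007523)/0.022692 = 0.044518
  sinθ=0.078692, cosθ=0.996899
  F = (M+m)·ẍ + m·l·cosθ·θ̈ − m·l·sinθ·θ̇² = 1.107103 + 0.010503 − 0.000043 = 1.117563
step 3→4:
  ẍ = (ẋ'−ẋ)/dt = (-1.436505432−-1.703560589)/0.022692 = 11.768692
  θ̈ = (θ̇'−θ̇)/dt = (-0.299259373−0.049017727)/0.022692 = -15.348013
  sinθ=0.079778, cosθ=0.996813
  F = (M+m)·ẍ + m·l·cosθ·θ̈ − m·l·sinθ·θ̇² = 17.547273 + -3.620808 − 0.000045 = 13.926419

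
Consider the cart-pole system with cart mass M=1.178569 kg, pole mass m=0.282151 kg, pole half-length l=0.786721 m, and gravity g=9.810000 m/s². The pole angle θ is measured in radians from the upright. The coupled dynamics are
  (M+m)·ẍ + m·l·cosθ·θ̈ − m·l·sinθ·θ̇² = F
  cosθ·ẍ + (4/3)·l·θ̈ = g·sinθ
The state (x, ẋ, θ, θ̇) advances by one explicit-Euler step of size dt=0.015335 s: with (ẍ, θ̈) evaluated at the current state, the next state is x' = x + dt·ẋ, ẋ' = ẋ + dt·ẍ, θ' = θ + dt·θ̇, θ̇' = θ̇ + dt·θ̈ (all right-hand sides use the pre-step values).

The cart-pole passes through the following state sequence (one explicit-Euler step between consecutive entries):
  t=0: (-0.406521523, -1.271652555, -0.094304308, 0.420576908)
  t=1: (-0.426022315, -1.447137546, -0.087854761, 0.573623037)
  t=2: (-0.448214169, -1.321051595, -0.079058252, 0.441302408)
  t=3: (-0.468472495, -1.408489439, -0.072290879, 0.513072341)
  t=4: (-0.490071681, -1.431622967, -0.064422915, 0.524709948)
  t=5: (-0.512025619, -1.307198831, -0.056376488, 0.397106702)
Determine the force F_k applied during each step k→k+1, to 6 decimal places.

step 0→1:
  ẍ = (ẋ'−ẋ)/dt = (-1.447137546−-1.271652555)/0.015335 = -11.443430
  θ̈ = (θ̇'−θ̇)/dt = (0.573623037−0.420576908)/0.015335 = 9.980184
  sinθ=-0.094165, cosθ=0.995557
  F = (M+m)·ẍ + m·l·cosθ·θ̈ − m·l·sinθ·θ̇² = -16.715646 + 2.205499 − -0.003697 = -14.506450
step 1→2:
  ẍ = (ẋ'−ẋ)/dt = (-1.321051595−-1.447137546)/0.015335 = 8.222103
  θ̈ = (θ̇'−θ̇)/dt = (0.441302408−0.573623037)/0.015335 = -8.628668
  sinθ=-0.087742, cosθ=0.996143
  F = (M+m)·ẍ + m·l·cosθ·θ̈ − m·l·sinθ·θ̇² = 12.010190 + -1.907954 − -0.006409 = 10.108645
step 2→3:
  ẍ = (ẋ'−ẋ)/dt = (-1.408489439−-1.321051595)/0.015335 = -5.701848
  θ̈ = (θ̇'−θ̇)/dt = (0.513072341−0.441302408)/0.015335 = 4.680139
  sinθ=-0.078976, cosθ=0.996877
  F = (M+m)·ẍ + m·l·cosθ·θ̈ − m·l·sinθ·θ̇² = -8.328804 + 1.035625 − -0.003414 = -7.289765
step 3→4:
  ẍ = (ẋ'−ẋ)/dt = (-1.431622967−-1.408489439)/0.015335 = -1.508544
  θ̈ = (θ̇'−θ̇)/dt = (0.524709948−0.513072341)/0.015335 = 0.758892
  sinθ=-0.072228, cosθ=0.997388
  F = (M+m)·ẍ + m·l·cosθ·θ̈ − m·l·sinθ·θ̇² = -2.203561 + 0.168014 − -0.004221 = -2.031326
step 4→5:
  ẍ = (ẋ'−ẋ)/dt = (-1.307198831−-1.431622967)/0.015335 = 8.113736
  θ̈ = (θ̇'−θ̇)/dt = (0.397106702−0.524709948)/0.015335 = -8.321046
  sinθ=-0.064378, cosθ=0.997926
  F = (M+m)·ẍ + m·l·cosθ·θ̈ − m·l·sinθ·θ̇² = 11.851896 + -1.843225 − -0.003934 = 10.012605

F_0 = -14.506450 N
F_1 = 10.108645 N
F_2 = -7.289765 N
F_3 = -2.031326 N
F_4 = 10.012605 N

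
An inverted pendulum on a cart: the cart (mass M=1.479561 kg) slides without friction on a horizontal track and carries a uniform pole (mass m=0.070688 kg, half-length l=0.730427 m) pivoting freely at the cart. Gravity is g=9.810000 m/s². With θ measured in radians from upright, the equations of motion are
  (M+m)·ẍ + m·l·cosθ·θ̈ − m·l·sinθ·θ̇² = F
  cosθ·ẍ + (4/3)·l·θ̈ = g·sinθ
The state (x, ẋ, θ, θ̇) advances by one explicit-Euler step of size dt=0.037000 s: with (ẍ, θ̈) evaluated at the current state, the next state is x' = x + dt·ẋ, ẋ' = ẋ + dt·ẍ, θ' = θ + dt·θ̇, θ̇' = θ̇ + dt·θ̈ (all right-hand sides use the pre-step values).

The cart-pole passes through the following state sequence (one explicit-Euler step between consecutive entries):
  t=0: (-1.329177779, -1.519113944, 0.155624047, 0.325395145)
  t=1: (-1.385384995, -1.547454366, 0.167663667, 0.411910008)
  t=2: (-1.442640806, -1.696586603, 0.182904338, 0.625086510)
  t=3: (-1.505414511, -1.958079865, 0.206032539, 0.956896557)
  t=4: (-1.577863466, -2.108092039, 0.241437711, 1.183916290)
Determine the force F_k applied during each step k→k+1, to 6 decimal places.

step 0→1:
  ẍ = (ẋ'−ẋ)/dt = (-1.547454366−-1.519113944)/0.037000 = -0.765957
  θ̈ = (θ̇'−θ̇)/dt = (0.411910008−0.325395145)/0.037000 = 2.338240
  sinθ=0.154997, cosθ=0.987915
  F = (M+m)·ẍ + m·l·cosθ·θ̈ − m·l·sinθ·θ̇² = -1.187425 + 0.119270 − 0.000847 = -1.069002
step 1→2:
  ẍ = (ẋ'−ẋ)/dt = (-1.696586603−-1.547454366)/0.037000 = -4.030601
  θ̈ = (θ̇'−θ̇)/dt = (0.625086510−0.411910008)/0.037000 = 5.761527
  sinθ=0.166879, cosθ=0.985977
  F = (M+m)·ẍ + m·l·cosθ·θ̈ − m·l·sinθ·θ̇² = -6.248435 + 0.293310 − 0.001462 = -5.956587
step 2→3:
  ẍ = (ẋ'−ẋ)/dt = (-1.958079865−-1.696586603)/0.037000 = -7.067385
  θ̈ = (θ̇'−θ̇)/dt = (0.956896557−0.625086510)/0.037000 = 8.967839
  sinθ=0.181886, cosθ=0.983320
  F = (M+m)·ẍ + m·l·cosθ·θ̈ − m·l·sinθ·θ̇² = -10.956207 + 0.455308 − 0.003669 = -10.504569
step 3→4:
  ẍ = (ẋ'−ẋ)/dt = (-2.108092039−-1.958079865)/0.037000 = -4.054383
  θ̈ = (θ̇'−θ̇)/dt = (1.183916290−0.956896557)/0.037000 = 6.135668
  sinθ=0.204578, cosθ=0.978850
  F = (M+m)·ẍ + m·l·cosθ·θ̈ − m·l·sinθ·θ̇² = -6.285303 + 0.310099 − 0.009672 = -5.984876

F_0 = -1.069002 N
F_1 = -5.956587 N
F_2 = -10.504569 N
F_3 = -5.984876 N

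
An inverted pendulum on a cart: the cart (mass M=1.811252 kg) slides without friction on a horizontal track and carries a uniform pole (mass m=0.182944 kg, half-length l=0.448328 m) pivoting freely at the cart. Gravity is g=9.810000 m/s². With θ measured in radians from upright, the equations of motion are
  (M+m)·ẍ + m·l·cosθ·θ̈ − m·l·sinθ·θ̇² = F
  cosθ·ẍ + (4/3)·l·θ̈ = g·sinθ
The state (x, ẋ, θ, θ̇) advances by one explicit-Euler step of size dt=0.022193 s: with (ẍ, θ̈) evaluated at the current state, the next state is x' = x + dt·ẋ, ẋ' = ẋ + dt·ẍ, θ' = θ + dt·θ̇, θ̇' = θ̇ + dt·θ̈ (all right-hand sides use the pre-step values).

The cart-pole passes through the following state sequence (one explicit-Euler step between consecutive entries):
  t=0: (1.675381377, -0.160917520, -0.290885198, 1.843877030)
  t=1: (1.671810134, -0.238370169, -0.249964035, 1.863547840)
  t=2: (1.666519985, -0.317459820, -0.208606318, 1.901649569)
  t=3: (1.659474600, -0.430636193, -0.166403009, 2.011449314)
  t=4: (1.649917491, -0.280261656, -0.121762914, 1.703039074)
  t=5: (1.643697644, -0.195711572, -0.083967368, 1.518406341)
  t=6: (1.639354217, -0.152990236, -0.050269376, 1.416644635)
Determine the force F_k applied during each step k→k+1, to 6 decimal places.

step 0→1:
  ẍ = (ẋ'−ẋ)/dt = (-0.238370169−-0.160917520)/0.022193 = -3.489958
  θ̈ = (θ̇'−θ̇)/dt = (1.863547840−1.843877030)/0.022193 = 0.886352
  sinθ=-0.286800, cosθ=0.957990
  F = (M+m)·ẍ + m·l·cosθ·θ̈ − m·l·sinθ·θ̇² = -6.959661 + 0.069644 − -0.079976 = -6.810042
step 1→2:
  ẍ = (ẋ'−ẋ)/dt = (-0.317459820−-0.238370169)/0.022193 = -3.563721
  θ̈ = (θ̇'−θ̇)/dt = (1.901649569−1.863547840)/0.022193 = 1.716835
  sinθ=-0.247369, cosθ=0.968921
  F = (M+m)·ẍ + m·l·cosθ·θ̈ − m·l·sinθ·θ̇² = -7.106757 + 0.136437 − -0.070460 = -6.899861
step 2→3:
  ẍ = (ẋ'−ẋ)/dt = (-0.430636193−-0.317459820)/0.022193 = -5.099643
  θ̈ = (θ̇'−θ̇)/dt = (2.011449314−1.901649569)/0.022193 = 4.947494
  sinθ=-0.207097, cosθ=0.978320
  F = (M+m)·ẍ + m·l·cosθ·θ̈ − m·l·sinθ·θ̇² = -10.169687 + 0.396991 − -0.061425 = -9.711271
step 3→4:
  ẍ = (ẋ'−ẋ)/dt = (-0.280261656−-0.430636193)/0.022193 = 6.775764
  θ̈ = (θ̇'−θ̇)/dt = (1.703039074−2.011449314)/0.022193 = -13.896735
  sinθ=-0.165636, cosθ=0.986187
  F = (M+m)·ẍ + m·l·cosθ·θ̈ − m·l·sinθ·θ̇² = 13.512202 + -1.124051 − -0.054965 = 12.443116
step 4→5:
  ẍ = (ẋ'−ẋ)/dt = (-0.195711572−-0.280261656)/0.022193 = 3.809764
  θ̈ = (θ̇'−θ̇)/dt = (1.518406341−1.703039074)/0.022193 = -8.319413
  sinθ=-0.121462, cosθ=0.992596
  F = (M+m)·ẍ + m·l·cosθ·θ̈ − m·l·sinθ·θ̇² = 7.597415 + -0.677297 − -0.028894 = 6.949012
step 5→6:
  ẍ = (ẋ'−ẋ)/dt = (-0.152990236−-0.195711572)/0.022193 = 1.924991
  θ̈ = (θ̇'−θ̇)/dt = (1.416644635−1.518406341)/0.022193 = -4.585306
  sinθ=-0.083869, cosθ=0.996477
  F = (M+m)·ẍ + m·l·cosθ·θ̈ − m·l·sinθ·θ̇² = 3.838810 + -0.374757 − -0.015860 = 3.479913

F_0 = -6.810042 N
F_1 = -6.899861 N
F_2 = -9.711271 N
F_3 = 12.443116 N
F_4 = 6.949012 N
F_5 = 3.479913 N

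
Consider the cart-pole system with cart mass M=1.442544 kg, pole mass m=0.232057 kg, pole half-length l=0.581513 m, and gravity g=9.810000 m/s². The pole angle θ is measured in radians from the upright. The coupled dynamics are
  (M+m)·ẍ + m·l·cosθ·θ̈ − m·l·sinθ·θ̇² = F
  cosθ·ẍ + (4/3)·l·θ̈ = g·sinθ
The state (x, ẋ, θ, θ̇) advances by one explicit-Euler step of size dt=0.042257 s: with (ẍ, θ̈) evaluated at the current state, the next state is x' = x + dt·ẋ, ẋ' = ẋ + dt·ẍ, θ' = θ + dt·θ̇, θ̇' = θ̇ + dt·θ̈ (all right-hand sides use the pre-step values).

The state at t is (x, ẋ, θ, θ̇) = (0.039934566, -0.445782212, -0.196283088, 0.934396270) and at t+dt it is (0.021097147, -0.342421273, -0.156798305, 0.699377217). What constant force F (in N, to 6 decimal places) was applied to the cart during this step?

ẍ = (ẋ'−ẋ)/dt = (-0.342421273−-0.445782212)/0.042257 = 2.446008
θ̈ = (θ̇'−θ̇)/dt = (0.699377217−0.934396270)/0.042257 = -5.561660
sinθ=-0.195025, cosθ=0.980798
F = (M+m)·ẍ + m·l·cosθ·θ̈ − m·l·sinθ·θ̇² = 4.096087 + -0.736102 − -0.022978 = 3.382962

F = 3.382962 N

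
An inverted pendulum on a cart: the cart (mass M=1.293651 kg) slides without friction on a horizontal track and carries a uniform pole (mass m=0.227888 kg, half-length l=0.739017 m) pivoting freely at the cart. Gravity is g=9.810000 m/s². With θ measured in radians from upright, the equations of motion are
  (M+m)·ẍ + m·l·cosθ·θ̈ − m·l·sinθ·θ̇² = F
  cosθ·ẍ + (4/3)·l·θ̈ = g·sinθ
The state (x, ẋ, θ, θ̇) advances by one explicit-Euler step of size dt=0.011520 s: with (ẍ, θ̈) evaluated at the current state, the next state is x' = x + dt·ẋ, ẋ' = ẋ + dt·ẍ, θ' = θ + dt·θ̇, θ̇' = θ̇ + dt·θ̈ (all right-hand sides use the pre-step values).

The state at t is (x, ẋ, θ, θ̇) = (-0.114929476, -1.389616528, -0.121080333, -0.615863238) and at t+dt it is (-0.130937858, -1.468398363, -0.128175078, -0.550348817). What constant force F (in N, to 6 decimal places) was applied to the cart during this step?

F = -9.446879 N

ẍ = (ẋ'−ẋ)/dt = (-1.468398363−-1.389616528)/0.011520 = -6.838701
θ̈ = (θ̇'−θ̇)/dt = (-0.550348817−-0.615863238)/0.011520 = 5.687016
sinθ=-0.120785, cosθ=0.992679
F = (M+m)·ẍ + m·l·cosθ·θ̈ − m·l·sinθ·θ̇² = -10.405350 + 0.950756 − -0.007715 = -9.446879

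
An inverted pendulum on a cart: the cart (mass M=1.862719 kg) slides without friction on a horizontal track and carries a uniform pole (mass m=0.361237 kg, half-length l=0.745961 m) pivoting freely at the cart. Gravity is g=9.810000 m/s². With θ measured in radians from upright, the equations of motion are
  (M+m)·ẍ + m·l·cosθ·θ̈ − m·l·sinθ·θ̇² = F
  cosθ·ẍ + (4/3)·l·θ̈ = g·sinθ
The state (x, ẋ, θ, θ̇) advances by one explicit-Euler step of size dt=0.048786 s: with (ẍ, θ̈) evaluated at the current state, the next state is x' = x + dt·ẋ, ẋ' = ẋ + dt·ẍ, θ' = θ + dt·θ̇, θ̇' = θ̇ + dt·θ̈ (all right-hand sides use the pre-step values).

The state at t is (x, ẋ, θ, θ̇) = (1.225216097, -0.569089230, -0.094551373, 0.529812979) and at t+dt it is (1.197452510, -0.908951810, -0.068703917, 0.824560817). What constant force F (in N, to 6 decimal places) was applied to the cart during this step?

F = -13.865053 N

ẍ = (ẋ'−ẋ)/dt = (-0.908951810−-0.569089230)/0.048786 = -6.966396
θ̈ = (θ̇'−θ̇)/dt = (0.824560817−0.529812979)/0.048786 = 6.041648
sinθ=-0.094411, cosθ=0.995533
F = (M+m)·ẍ + m·l·cosθ·θ̈ − m·l·sinθ·θ̇² = -15.492957 + 1.620763 − -0.007141 = -13.865053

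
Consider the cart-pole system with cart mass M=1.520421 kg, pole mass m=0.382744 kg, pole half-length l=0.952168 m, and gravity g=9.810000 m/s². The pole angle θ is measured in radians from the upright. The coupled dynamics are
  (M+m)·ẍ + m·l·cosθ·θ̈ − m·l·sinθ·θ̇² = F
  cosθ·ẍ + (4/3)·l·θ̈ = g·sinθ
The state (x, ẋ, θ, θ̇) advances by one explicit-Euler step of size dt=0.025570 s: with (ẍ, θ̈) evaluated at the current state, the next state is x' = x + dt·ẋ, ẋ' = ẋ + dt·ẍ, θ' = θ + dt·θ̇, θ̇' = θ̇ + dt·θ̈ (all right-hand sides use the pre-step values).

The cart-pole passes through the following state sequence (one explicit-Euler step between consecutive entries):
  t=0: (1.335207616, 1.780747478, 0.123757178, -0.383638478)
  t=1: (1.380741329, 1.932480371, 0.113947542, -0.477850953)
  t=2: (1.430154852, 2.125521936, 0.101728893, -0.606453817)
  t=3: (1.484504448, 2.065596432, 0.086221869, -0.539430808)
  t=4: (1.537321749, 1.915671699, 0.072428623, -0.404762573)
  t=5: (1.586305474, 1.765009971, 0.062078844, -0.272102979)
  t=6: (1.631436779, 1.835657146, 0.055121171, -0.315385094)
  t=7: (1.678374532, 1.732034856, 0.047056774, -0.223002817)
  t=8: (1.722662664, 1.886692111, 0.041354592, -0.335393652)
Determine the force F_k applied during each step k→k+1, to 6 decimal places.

step 0→1:
  ẍ = (ẋ'−ẋ)/dt = (1.932480371−1.780747478)/0.025570 = 5.934020
  θ̈ = (θ̇'−θ̇)/dt = (-0.477850953−-0.383638478)/0.025570 = -3.684493
  sinθ=0.123442, cosθ=0.992352
  F = (M+m)·ẍ + m·l·cosθ·θ̈ − m·l·sinθ·θ̇² = 11.293419 + -1.332494 − 0.006621 = 9.954304
step 1→2:
  ẍ = (ẋ'−ẋ)/dt = (2.125521936−1.932480371)/0.025570 = 7.549533
  θ̈ = (θ̇'−θ̇)/dt = (-0.606453817−-0.477850953)/0.025570 = -5.029443
  sinθ=0.113701, cosθ=0.993515
  F = (M+m)·ẍ + m·l·cosθ·θ̈ − m·l·sinθ·θ̇² = 14.368007 + -1.821027 − 0.009462 = 12.537519
step 2→3:
  ẍ = (ẋ'−ẋ)/dt = (2.065596432−2.125521936)/0.025570 = -2.343586
  θ̈ = (θ̇'−θ̇)/dt = (-0.539430808−-0.606453817)/0.025570 = 2.621158
  sinθ=0.101554, cosθ=0.994830
  F = (M+m)·ẍ + m·l·cosθ·θ̈ − m·l·sinθ·θ̇² = -4.460232 + 0.950307 − 0.013612 = -3.523536
step 3→4:
  ẍ = (ẋ'−ẋ)/dt = (1.915671699−2.065596432)/0.025570 = -5.863306
  θ̈ = (θ̇'−θ̇)/dt = (-0.404762573−-0.539430808)/0.025570 = 5.266650
  sinθ=0.086115, cosθ=0.996285
  F = (M+m)·ẍ + m·l·cosθ·θ̈ − m·l·sinθ·θ̇² = -11.158839 + 1.912230 − 0.009132 = -9.255741
step 4→5:
  ẍ = (ẋ'−ẋ)/dt = (1.765009971−1.915671699)/0.025570 = -5.892129
  θ̈ = (θ̇'−θ̇)/dt = (-0.272102979−-0.404762573)/0.025570 = 5.188095
  sinθ=0.072365, cosθ=0.997378
  F = (M+m)·ẍ + m·l·cosθ·θ̈ − m·l·sinθ·θ̇² = -11.213693 + 1.885775 − 0.004321 = -9.332239
step 5→6:
  ẍ = (ẋ'−ẋ)/dt = (1.835657146−1.765009971)/0.025570 = 2.762893
  θ̈ = (θ̇'−θ̇)/dt = (-0.315385094−-0.272102979)/0.025570 = -1.692691
  sinθ=0.062039, cosθ=0.998074
  F = (M+m)·ẍ + m·l·cosθ·θ̈ − m·l·sinθ·θ̇² = 5.258241 + -0.615690 − 0.001674 = 4.640877
step 6→7:
  ẍ = (ẋ'−ẋ)/dt = (1.732034856−1.835657146)/0.025570 = -4.052495
  θ̈ = (θ̇'−θ̇)/dt = (-0.223002817−-0.315385094)/0.025570 = 3.612917
  sinθ=0.055093, cosθ=0.998481
  F = (M+m)·ẍ + m·l·cosθ·θ̈ − m·l·sinθ·θ̇² = -7.712566 + 1.314679 − 0.001997 = -6.399884
step 7→8:
  ẍ = (ẋ'−ẋ)/dt = (1.886692111−1.732034856)/0.025570 = 6.048387
  θ̈ = (θ̇'−θ̇)/dt = (-0.335393652−-0.223002817)/0.025570 = -4.395418
  sinθ=0.047039, cosθ=0.998893
  F = (M+m)·ẍ + m·l·cosθ·θ̈ − m·l·sinθ·θ̇² = 11.511078 + -1.600078 − 0.000853 = 9.910148

F_0 = 9.954304 N
F_1 = 12.537519 N
F_2 = -3.523536 N
F_3 = -9.255741 N
F_4 = -9.332239 N
F_5 = 4.640877 N
F_6 = -6.399884 N
F_7 = 9.910148 N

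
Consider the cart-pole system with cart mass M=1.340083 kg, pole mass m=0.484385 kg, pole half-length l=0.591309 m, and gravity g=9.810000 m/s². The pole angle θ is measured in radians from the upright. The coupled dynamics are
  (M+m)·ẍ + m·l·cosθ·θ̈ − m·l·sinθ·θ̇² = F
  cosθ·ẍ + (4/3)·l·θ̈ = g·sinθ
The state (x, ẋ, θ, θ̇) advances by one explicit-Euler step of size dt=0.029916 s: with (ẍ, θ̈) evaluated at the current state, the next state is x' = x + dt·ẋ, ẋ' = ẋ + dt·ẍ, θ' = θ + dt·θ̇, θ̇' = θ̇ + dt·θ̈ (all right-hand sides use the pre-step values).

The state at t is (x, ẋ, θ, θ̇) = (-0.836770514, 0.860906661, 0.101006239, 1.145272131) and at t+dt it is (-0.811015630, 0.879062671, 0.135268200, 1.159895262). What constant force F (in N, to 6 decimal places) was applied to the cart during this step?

ẍ = (ẋ'−ẋ)/dt = (0.879062671−0.860906661)/0.029916 = 0.606900
θ̈ = (θ̇'−θ̇)/dt = (1.159895262−1.145272131)/0.029916 = 0.488806
sinθ=0.100835, cosθ=0.994903
F = (M+m)·ẍ + m·l·cosθ·θ̈ − m·l·sinθ·θ̇² = 1.107269 + 0.139291 − 0.037882 = 1.208678

F = 1.208678 N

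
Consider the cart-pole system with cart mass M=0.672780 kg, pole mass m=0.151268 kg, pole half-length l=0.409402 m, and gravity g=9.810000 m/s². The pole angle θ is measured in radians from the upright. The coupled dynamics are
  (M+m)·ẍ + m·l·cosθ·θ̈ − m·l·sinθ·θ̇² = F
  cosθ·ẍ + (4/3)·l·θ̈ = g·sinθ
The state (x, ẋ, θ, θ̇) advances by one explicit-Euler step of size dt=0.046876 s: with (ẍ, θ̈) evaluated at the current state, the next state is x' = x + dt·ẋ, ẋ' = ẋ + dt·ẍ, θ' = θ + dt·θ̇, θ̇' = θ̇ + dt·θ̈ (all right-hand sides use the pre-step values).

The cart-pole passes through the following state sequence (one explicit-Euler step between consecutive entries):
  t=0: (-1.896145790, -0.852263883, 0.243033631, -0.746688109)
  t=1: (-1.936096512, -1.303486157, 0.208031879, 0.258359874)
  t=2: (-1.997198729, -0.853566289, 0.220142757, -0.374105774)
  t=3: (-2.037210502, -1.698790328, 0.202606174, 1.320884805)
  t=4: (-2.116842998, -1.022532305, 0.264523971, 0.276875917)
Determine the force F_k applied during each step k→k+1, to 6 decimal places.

F_0 = -6.651707 N
F_1 = 7.090874 N
F_2 = -12.675088 N
F_3 = 10.515349 N

step 0→1:
  ẍ = (ẋ'−ẋ)/dt = (-1.303486157−-0.852263883)/0.046876 = -9.625870
  θ̈ = (θ̇'−θ̇)/dt = (0.258359874−-0.746688109)/0.046876 = 21.440566
  sinθ=0.240648, cosθ=0.970612
  F = (M+m)·ẍ + m·l·cosθ·θ̈ − m·l·sinθ·θ̇² = -7.932179 + 1.288781 − 0.008309 = -6.651707
step 1→2:
  ẍ = (ẋ'−ẋ)/dt = (-0.853566289−-1.303486157)/0.046876 = 9.598086
  θ̈ = (θ̇'−θ̇)/dt = (-0.374105774−0.258359874)/0.046876 = -13.492313
  sinθ=0.206535, cosθ=0.978439
  F = (M+m)·ẍ + m·l·cosθ·θ̈ − m·l·sinθ·θ̇² = 7.909283 + -0.817556 − 0.000854 = 7.090874
step 2→3:
  ẍ = (ẋ'−ẋ)/dt = (-1.698790328−-0.853566289)/0.046876 = -18.031062
  θ̈ = (θ̇'−θ̇)/dt = (1.320884805−-0.374105774)/0.046876 = 36.159028
  sinθ=0.218369, cosθ=0.975866
  F = (M+m)·ẍ + m·l·cosθ·θ̈ − m·l·sinθ·θ̇² = -14.858460 + 2.185265 − 0.001893 = -12.675088
step 3→4:
  ẍ = (ẋ'−ẋ)/dt = (-1.022532305−-1.698790328)/0.046876 = 14.426530
  θ̈ = (θ̇'−θ̇)/dt = (0.276875917−1.320884805)/0.046876 = -22.271714
  sinθ=0.201223, cosθ=0.979545
  F = (M+m)·ẍ + m·l·cosθ·θ̈ − m·l·sinθ·θ̇² = 11.888153 + -1.351062 − 0.021742 = 10.515349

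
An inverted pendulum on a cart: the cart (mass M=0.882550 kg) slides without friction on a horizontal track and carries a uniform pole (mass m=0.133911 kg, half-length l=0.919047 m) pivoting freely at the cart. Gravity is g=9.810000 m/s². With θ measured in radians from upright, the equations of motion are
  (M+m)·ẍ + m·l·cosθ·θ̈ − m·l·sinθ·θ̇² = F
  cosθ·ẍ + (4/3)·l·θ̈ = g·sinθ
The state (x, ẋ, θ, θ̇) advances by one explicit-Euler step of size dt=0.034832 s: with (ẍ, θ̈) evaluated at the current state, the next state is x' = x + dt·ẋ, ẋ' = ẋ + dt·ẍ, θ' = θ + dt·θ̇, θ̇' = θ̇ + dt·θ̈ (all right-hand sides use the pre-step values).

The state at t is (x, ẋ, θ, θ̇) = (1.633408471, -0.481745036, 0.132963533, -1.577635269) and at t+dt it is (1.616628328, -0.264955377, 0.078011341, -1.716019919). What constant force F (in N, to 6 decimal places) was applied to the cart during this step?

F = 5.801074 N

ẍ = (ẋ'−ẋ)/dt = (-0.264955377−-0.481745036)/0.034832 = 6.223865
θ̈ = (θ̇'−θ̇)/dt = (-1.716019919−-1.577635269)/0.034832 = -3.972917
sinθ=0.132572, cosθ=0.991173
F = (M+m)·ẍ + m·l·cosθ·θ̈ − m·l·sinθ·θ̇² = 6.326316 + -0.484633 − 0.040609 = 5.801074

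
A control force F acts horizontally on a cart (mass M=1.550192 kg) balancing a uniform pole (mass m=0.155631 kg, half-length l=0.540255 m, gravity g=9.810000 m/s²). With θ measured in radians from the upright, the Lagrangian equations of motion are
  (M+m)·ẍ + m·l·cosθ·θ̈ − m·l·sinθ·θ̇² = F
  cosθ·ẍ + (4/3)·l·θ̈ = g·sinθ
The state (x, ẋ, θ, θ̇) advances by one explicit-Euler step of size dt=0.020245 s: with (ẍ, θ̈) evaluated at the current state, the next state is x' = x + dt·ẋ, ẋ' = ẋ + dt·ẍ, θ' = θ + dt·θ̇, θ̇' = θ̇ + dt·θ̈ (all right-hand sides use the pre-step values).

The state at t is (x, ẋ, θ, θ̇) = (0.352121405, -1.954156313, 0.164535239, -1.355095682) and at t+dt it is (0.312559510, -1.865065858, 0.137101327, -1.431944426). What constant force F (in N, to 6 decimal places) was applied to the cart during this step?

ẍ = (ẋ'−ẋ)/dt = (-1.865065858−-1.954156313)/0.020245 = 4.400615
θ̈ = (θ̇'−θ̇)/dt = (-1.431944426−-1.355095682)/0.020245 = -3.795937
sinθ=0.163794, cosθ=0.986495
F = (M+m)·ẍ + m·l·cosθ·θ̈ − m·l·sinθ·θ̇² = 7.506671 + -0.314854 − 0.025289 = 7.166528

F = 7.166528 N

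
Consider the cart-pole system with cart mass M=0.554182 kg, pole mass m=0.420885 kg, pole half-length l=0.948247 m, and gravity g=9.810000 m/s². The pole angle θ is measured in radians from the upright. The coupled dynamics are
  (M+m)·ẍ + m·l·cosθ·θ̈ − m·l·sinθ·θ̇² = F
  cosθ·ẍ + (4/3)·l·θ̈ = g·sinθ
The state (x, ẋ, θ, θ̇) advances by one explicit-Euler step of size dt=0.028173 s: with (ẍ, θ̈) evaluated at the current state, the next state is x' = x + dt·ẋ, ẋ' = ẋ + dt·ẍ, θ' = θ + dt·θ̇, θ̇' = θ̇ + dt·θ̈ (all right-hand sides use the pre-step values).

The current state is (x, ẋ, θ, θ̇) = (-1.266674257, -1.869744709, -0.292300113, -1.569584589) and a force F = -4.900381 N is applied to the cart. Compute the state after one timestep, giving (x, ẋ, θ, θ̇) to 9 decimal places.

(-1.319350575, -2.047639964, -0.336520020, -1.497839056)

sinθ=-0.288155536, cosθ=0.957583619
temp = (F + m·l·θ̇²·sinθ)/(M+m) = (-4.900381 + -0.283322682)/0.975067 = -5.316253839
θ̈ = (g·sinθ − cosθ·temp)/(l·(4/3 − m·cos²θ/(M+m))) = 2.546606077
ẍ = temp − m·l·θ̈·cosθ/(M+m) = -6.314388062
Euler: x'=-1.266674257+0.028173·-1.869744709=-1.319350575, ẋ'=-1.869744709+0.028173·-6.314388062=-2.047639964
       θ'=-0.292300113+0.028173·-1.569584589=-0.336520020, θ̇'=-1.569584589+0.028173·2.546606077=-1.497839056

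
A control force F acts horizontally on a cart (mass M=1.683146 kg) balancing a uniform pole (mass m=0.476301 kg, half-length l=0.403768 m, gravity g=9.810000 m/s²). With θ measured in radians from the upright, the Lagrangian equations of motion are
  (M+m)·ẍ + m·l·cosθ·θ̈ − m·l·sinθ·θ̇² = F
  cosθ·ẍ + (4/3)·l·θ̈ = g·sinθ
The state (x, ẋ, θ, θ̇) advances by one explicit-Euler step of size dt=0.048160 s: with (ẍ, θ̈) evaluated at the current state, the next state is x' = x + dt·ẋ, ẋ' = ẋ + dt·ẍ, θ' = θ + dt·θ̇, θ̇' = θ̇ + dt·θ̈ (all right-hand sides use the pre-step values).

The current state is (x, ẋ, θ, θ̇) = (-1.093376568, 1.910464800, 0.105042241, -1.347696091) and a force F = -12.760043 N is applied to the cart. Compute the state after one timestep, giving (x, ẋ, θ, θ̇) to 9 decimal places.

(-1.001368583, 1.561458113, 0.040137197, -0.610975447)

sinθ=0.104849177, cosθ=0.994488135
temp = (F + m·l·θ̇²·sinθ)/(M+m) = (-12.760043 + 0.036623711)/2.159447 = -5.891980349
θ̈ = (g·sinθ − cosθ·temp)/(l·(4/3 − m·cos²θ/(M+m))) = 15.297355563
ẍ = temp − m·l·θ̈·cosθ/(M+m) = -7.246816598
Euler: x'=-1.093376568+0.048160·1.910464800=-1.001368583, ẋ'=1.910464800+0.048160·-7.246816598=1.561458113
       θ'=0.105042241+0.048160·-1.347696091=0.040137197, θ̇'=-1.347696091+0.048160·15.297355563=-0.610975447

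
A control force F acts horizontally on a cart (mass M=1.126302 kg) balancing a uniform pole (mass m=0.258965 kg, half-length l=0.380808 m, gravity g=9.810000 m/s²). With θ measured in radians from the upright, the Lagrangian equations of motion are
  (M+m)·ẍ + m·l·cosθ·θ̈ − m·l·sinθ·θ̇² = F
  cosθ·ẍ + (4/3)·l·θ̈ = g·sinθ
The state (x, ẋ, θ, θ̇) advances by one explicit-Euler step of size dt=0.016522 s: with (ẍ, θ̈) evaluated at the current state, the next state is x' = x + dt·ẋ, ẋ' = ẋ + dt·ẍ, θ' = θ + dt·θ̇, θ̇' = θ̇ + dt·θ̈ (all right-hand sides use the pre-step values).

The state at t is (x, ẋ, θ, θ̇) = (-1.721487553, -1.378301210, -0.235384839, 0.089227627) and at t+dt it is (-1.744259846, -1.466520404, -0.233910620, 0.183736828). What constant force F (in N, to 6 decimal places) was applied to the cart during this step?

ẍ = (ẋ'−ẋ)/dt = (-1.466520404−-1.378301210)/0.016522 = -5.339498
θ̈ = (θ̇'−θ̇)/dt = (0.183736828−0.089227627)/0.016522 = 5.720203
sinθ=-0.233217, cosθ=0.972425
F = (M+m)·ẍ + m·l·cosθ·θ̈ − m·l·sinθ·θ̇² = -7.396631 + 0.548548 − -0.000183 = -6.847900

F = -6.847900 N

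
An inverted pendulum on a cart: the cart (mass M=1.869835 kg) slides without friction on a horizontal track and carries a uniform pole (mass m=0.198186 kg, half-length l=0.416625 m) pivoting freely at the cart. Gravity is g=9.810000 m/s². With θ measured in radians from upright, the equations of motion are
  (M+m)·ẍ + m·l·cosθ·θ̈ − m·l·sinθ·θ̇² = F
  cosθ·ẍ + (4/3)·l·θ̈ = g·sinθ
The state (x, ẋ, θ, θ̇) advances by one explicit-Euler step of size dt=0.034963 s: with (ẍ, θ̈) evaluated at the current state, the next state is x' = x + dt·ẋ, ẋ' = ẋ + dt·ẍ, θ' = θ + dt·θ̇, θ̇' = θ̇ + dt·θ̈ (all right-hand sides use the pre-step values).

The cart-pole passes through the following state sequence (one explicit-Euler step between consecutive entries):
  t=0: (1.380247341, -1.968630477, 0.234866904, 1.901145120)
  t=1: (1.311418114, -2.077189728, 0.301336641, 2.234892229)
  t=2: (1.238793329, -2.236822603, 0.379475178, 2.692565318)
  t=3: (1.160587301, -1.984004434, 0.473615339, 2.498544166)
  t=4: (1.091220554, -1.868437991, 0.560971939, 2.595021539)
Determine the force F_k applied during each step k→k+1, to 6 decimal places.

F_0 = -5.724060 N
F_1 = -8.532356 N
F_2 = 14.306547 N
F_3 = 6.803281 N

step 0→1:
  ẍ = (ẋ'−ẋ)/dt = (-2.077189728−-1.968630477)/0.034963 = -3.104975
  θ̈ = (θ̇'−θ̇)/dt = (2.234892229−1.901145120)/0.034963 = 9.545723
  sinθ=0.232714, cosθ=0.972545
  F = (M+m)·ẍ + m·l·cosθ·θ̈ − m·l·sinθ·θ̇² = -6.421154 + 0.766544 − 0.069450 = -5.724060
step 1→2:
  ẍ = (ẋ'−ẋ)/dt = (-2.236822603−-2.077189728)/0.034963 = -4.565766
  θ̈ = (θ̇'−θ̇)/dt = (2.692565318−2.234892229)/0.034963 = 13.090212
  sinθ=0.296797, cosθ=0.954941
  F = (M+m)·ẍ + m·l·cosθ·θ̈ − m·l·sinθ·θ̇² = -9.442100 + 1.032147 − 0.122403 = -8.532356
step 2→3:
  ẍ = (ẋ'−ẋ)/dt = (-1.984004434−-2.236822603)/0.034963 = 7.231020
  θ̈ = (θ̇'−θ̇)/dt = (2.498544166−2.692565318)/0.034963 = -5.549328
  sinθ=0.370433, cosθ=0.928859
  F = (M+m)·ẍ + m·l·cosθ·θ̈ − m·l·sinθ·θ̇² = 14.953902 + -0.425607 − 0.221748 = 14.306547
step 3→4:
  ẍ = (ẋ'−ẋ)/dt = (-1.868437991−-1.984004434)/0.034963 = 3.305393
  θ̈ = (θ̇'−θ̇)/dt = (2.595021539−2.498544166)/0.034963 = 2.759413
  sinθ=0.456107, cosθ=0.889925
  F = (M+m)·ẍ + m·l·cosθ·θ̈ − m·l·sinθ·θ̇² = 6.835621 + 0.202763 − 0.235103 = 6.803281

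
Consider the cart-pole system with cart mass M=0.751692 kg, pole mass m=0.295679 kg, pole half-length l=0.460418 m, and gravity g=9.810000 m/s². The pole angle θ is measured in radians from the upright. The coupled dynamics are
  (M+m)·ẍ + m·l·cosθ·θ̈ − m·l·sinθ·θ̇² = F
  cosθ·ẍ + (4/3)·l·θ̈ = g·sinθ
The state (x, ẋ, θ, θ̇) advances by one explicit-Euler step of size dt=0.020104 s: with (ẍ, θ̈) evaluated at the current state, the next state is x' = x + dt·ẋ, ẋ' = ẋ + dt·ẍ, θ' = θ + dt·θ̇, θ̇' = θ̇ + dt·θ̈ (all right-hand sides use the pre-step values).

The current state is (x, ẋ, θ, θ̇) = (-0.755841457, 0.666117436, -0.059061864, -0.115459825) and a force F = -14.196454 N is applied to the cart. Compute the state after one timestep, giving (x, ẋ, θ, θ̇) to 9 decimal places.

sinθ=-0.059027532, cosθ=0.998256355
temp = (F + m·l·θ̇²·sinθ)/(M+m) = (-14.196454 + -0.000107125)/1.047371 = -13.554472221
θ̈ = (g·sinθ − cosθ·temp)/(l·(4/3 − m·cos²θ/(M+m))) = 26.739715742
ẍ = temp − m·l·θ̈·cosθ/(M+m) = -17.024005837
Euler: x'=-0.755841457+0.020104·0.666117436=-0.742449832, ẋ'=0.666117436+0.020104·-17.024005837=0.323866823
       θ'=-0.059061864+0.020104·-0.115459825=-0.061383068, θ̇'=-0.115459825+0.020104·26.739715742=0.422115420

(-0.742449832, 0.323866823, -0.061383068, 0.422115420)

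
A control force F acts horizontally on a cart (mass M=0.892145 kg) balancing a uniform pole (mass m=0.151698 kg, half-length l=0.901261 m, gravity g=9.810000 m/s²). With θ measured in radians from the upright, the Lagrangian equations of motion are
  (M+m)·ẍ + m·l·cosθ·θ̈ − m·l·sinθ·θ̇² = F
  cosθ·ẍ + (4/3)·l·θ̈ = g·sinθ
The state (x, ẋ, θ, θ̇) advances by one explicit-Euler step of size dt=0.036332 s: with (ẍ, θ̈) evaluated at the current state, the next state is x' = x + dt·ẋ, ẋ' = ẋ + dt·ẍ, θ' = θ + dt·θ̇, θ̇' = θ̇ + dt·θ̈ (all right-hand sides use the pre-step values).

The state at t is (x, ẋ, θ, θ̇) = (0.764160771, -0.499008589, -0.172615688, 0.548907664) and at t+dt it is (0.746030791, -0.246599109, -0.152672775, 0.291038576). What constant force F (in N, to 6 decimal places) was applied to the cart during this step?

ẍ = (ẋ'−ẋ)/dt = (-0.246599109−-0.499008589)/0.036332 = 6.947305
θ̈ = (θ̇'−θ̇)/dt = (0.291038576−0.548907664)/0.036332 = -7.097575
sinθ=-0.171760, cosθ=0.985139
F = (M+m)·ẍ + m·l·cosθ·θ̈ − m·l·sinθ·θ̇² = 7.251896 + -0.955956 − -0.007075 = 6.303015

F = 6.303015 N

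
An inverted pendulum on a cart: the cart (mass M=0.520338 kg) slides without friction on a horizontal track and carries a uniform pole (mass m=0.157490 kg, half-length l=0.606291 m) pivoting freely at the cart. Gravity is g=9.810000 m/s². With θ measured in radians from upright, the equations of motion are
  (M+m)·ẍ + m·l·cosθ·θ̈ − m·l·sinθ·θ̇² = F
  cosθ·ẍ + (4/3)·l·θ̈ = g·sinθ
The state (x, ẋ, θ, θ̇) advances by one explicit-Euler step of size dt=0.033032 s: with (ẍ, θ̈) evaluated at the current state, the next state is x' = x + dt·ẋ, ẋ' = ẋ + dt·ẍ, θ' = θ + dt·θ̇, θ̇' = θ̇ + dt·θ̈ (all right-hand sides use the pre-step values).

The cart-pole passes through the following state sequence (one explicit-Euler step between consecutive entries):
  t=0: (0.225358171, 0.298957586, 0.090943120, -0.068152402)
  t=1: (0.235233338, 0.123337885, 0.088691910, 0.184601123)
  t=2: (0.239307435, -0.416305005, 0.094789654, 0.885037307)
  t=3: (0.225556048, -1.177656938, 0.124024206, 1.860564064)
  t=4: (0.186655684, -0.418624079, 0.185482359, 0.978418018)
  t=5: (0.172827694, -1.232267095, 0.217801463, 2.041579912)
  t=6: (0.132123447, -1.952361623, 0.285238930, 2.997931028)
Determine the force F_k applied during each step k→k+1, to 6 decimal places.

F_0 = -2.876208 N
F_1 = -9.057171 N
F_2 = -12.823011 N
F_3 = 13.004315 N
F_4 = -13.692551 N
F_5 = -12.163397 N

step 0→1:
  ẍ = (ẋ'−ẋ)/dt = (0.123337885−0.298957586)/0.033032 = -5.316654
  θ̈ = (θ̇'−θ̇)/dt = (0.184601123−-0.068152402)/0.033032 = 7.651778
  sinθ=0.090818, cosθ=0.995868
  F = (M+m)·ẍ + m·l·cosθ·θ̈ − m·l·sinθ·θ̇² = -3.603777 + 0.727609 − 0.000040 = -2.876208
step 1→2:
  ẍ = (ẋ'−ẋ)/dt = (-0.416305005−0.123337885)/0.033032 = -16.336973
  θ̈ = (θ̇'−θ̇)/dt = (0.885037307−0.184601123)/0.033032 = 21.204777
  sinθ=0.088576, cosθ=0.996069
  F = (M+m)·ẍ + m·l·cosθ·θ̈ − m·l·sinθ·θ̇² = -11.073658 + 2.016775 − 0.000288 = -9.057171
step 2→3:
  ẍ = (ẋ'−ẋ)/dt = (-1.177656938−-0.416305005)/0.033032 = -23.048920
  θ̈ = (θ̇'−θ̇)/dt = (1.860564064−0.885037307)/0.033032 = 29.532779
  sinθ=0.094648, cosθ=0.995511
  F = (M+m)·ẍ + m·l·cosθ·θ̈ − m·l·sinθ·θ̇² = -15.623204 + 2.807271 − 0.007079 = -12.823011
step 3→4:
  ẍ = (ẋ'−ẋ)/dt = (-0.418624079−-1.177656938)/0.033032 = 22.978713
  θ̈ = (θ̇'−θ̇)/dt = (0.978418018−1.860564064)/0.033032 = -26.705802
  sinθ=0.123706, cosθ=0.992319
  F = (M+m)·ẍ + m·l·cosθ·θ̈ − m·l·sinθ·θ̇² = 15.575615 + -2.530410 − 0.040890 = 13.004315
step 4→5:
  ẍ = (ẋ'−ẋ)/dt = (-1.232267095−-0.418624079)/0.033032 = -24.631963
  θ̈ = (θ̇'−θ̇)/dt = (2.041579912−0.978418018)/0.033032 = 32.185817
  sinθ=0.184421, cosθ=0.982847
  F = (M+m)·ẍ + m·l·cosθ·θ̈ − m·l·sinθ·θ̇² = -16.696235 + 3.020541 − 0.016857 = -13.692551
step 5→6:
  ẍ = (ẋ'−ẋ)/dt = (-1.952361623−-1.232267095)/0.033032 = -21.799907
  θ̈ = (θ̇'−θ̇)/dt = (2.997931028−2.041579912)/0.033032 = 28.952262
  sinθ=0.216084, cosθ=0.976375
  F = (M+m)·ẍ + m·l·cosθ·θ̈ − m·l·sinθ·θ̇² = -14.776587 + 2.699188 − 0.085998 = -12.163397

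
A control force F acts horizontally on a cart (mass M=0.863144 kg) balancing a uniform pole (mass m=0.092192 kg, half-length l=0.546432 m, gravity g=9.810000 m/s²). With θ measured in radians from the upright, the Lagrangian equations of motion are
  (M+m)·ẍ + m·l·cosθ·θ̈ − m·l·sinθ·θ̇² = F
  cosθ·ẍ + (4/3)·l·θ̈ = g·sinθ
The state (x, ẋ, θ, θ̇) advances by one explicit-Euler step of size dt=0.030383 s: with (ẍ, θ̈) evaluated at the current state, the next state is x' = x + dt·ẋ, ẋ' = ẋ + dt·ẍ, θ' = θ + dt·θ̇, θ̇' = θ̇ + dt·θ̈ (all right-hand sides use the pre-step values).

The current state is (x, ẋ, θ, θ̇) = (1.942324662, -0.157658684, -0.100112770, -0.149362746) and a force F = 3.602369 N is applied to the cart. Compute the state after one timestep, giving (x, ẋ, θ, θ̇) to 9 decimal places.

(1.937534518, -0.031941023, -0.104650858, -0.361938642)

sinθ=-0.099945623, cosθ=0.994992901
temp = (F + m·l·θ̇²·sinθ)/(M+m) = (3.602369 + -0.000112325)/0.955336 = 3.770669874
θ̈ = (g·sinθ − cosθ·temp)/(l·(4/3 − m·cos²θ/(M+m))) = -6.996540690
ẍ = temp − m·l·θ̈·cosθ/(M+m) = 4.137763263
Euler: x'=1.942324662+0.030383·-0.157658684=1.937534518, ẋ'=-0.157658684+0.030383·4.137763263=-0.031941023
       θ'=-0.100112770+0.030383·-0.149362746=-0.104650858, θ̇'=-0.149362746+0.030383·-6.996540690=-0.361938642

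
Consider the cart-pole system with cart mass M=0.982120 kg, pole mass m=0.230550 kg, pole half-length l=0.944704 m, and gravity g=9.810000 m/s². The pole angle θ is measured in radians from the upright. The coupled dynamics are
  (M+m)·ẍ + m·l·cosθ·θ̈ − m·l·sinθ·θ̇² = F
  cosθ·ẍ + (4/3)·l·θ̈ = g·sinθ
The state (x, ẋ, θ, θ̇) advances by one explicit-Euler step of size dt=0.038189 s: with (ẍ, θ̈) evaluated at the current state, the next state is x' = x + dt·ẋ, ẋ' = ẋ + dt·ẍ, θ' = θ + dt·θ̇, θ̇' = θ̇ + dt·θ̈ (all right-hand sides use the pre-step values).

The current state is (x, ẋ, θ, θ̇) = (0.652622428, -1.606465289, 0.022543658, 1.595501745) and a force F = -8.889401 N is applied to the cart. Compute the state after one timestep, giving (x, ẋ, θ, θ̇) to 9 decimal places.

(0.591273125, -1.933879265, 0.083474274, 1.862073885)

sinθ=0.022541749, cosθ=0.999745903
temp = (F + m·l·θ̇²·sinθ)/(M+m) = (-8.889401 + 0.012498073)/1.212670 = -7.320130726
θ̈ = (g·sinθ − cosθ·temp)/(l·(4/3 − m·cos²θ/(M+m))) = 6.980338308
ẍ = temp − m·l·θ̈·cosθ/(M+m) = -8.573515317
Euler: x'=0.652622428+0.038189·-1.606465289=0.591273125, ẋ'=-1.606465289+0.038189·-8.573515317=-1.933879265
       θ'=0.022543658+0.038189·1.595501745=0.083474274, θ̇'=1.595501745+0.038189·6.980338308=1.862073885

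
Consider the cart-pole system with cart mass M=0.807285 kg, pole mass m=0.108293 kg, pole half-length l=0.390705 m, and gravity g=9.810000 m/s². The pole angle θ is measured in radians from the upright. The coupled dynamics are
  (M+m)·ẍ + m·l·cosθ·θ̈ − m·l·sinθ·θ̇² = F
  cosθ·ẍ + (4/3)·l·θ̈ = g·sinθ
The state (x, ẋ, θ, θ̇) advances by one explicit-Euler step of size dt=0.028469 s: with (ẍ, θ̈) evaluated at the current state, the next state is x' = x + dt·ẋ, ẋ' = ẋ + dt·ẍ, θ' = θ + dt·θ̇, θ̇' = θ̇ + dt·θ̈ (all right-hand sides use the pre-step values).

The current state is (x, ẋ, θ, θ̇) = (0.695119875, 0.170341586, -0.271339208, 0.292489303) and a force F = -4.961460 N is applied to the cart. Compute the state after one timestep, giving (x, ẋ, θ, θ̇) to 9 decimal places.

(0.699969330, 0.009166322, -0.263012330, 0.446873540)

sinθ=-0.268021887, cosθ=0.963412823
temp = (F + m·l·θ̇²·sinθ)/(M+m) = (-4.961460 + -0.000970152)/0.915578 = -5.419997151
θ̈ = (g·sinθ − cosθ·temp)/(l·(4/3 − m·cos²θ/(M+m))) = 5.422889366
ẍ = temp − m·l·θ̈·cosθ/(M+m) = -5.661430452
Euler: x'=0.695119875+0.028469·0.170341586=0.699969330, ẋ'=0.170341586+0.028469·-5.661430452=0.009166322
       θ'=-0.271339208+0.028469·0.292489303=-0.263012330, θ̇'=0.292489303+0.028469·5.422889366=0.446873540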